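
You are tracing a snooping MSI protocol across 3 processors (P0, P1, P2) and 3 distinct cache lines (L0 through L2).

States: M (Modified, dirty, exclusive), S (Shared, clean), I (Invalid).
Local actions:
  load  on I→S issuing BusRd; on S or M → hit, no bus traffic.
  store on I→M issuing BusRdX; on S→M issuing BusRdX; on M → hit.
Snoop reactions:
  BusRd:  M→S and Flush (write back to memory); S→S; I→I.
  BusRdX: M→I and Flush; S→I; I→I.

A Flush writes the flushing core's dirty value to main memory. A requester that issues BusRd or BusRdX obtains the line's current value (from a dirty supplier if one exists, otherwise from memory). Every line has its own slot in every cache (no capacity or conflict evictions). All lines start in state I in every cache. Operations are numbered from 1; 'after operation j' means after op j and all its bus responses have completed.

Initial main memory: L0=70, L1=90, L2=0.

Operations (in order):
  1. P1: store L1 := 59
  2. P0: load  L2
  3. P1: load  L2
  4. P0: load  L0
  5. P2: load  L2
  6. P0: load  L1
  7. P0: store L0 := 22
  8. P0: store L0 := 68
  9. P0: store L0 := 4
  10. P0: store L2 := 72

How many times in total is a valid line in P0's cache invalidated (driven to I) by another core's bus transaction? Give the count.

  op1 P1: store L1 := 59 → I/M/I on L1; bus BusRdX; mem=90
  op2 P0: load  L2 → S/I/I on L2; bus BusRd; mem=0
  op3 P1: load  L2 → S/S/I on L2; bus BusRd; mem=0
  op4 P0: load  L0 → S/I/I on L0; bus BusRd; mem=70
  op5 P2: load  L2 → S/S/S on L2; bus BusRd; mem=0
  op6 P0: load  L1 → S/S/I on L1; bus BusRd Flush; mem=59
  op7 P0: store L0 := 22 → M/I/I on L0; bus BusRdX; mem=70
  op8 P0: store L0 := 68 → M/I/I on L0; bus (none); mem=70
  op9 P0: store L0 := 4 → M/I/I on L0; bus (none); mem=70
  op10 P0: store L2 := 72 → M/I/I on L2; bus BusRdX; mem=0

invalidations = 0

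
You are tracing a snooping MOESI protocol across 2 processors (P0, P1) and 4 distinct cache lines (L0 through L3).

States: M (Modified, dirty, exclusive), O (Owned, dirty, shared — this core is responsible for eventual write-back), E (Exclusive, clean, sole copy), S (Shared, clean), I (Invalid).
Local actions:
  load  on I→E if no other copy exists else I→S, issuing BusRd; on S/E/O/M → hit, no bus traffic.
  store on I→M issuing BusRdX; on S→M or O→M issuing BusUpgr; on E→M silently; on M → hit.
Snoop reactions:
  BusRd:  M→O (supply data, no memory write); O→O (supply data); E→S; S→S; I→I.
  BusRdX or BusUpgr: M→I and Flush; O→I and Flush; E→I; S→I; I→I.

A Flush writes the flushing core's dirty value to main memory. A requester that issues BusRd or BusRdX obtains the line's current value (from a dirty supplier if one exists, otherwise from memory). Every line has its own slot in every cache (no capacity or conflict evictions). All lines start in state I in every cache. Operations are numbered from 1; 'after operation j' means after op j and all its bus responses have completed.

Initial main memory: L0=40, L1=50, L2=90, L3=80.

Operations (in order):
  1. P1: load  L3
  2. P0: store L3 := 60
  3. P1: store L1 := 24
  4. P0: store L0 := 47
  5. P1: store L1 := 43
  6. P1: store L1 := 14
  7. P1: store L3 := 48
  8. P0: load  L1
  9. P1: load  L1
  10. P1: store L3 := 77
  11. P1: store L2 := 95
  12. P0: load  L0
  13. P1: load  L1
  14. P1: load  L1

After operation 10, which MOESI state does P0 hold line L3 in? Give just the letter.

state = I

1. P1: load  L3  bus=[BusRd]  L3: P0=I P1=E  mem[L3]=80
2. P0: store L3 := 60  bus=[BusRdX]  L3: P0=M P1=I  mem[L3]=80
3. P1: store L1 := 24  bus=[BusRdX]  L1: P0=I P1=M  mem[L1]=50
4. P0: store L0 := 47  bus=[BusRdX]  L0: P0=M P1=I  mem[L0]=40
5. P1: store L1 := 43  bus=[-]  L1: P0=I P1=M  mem[L1]=50
6. P1: store L1 := 14  bus=[-]  L1: P0=I P1=M  mem[L1]=50
7. P1: store L3 := 48  bus=[BusRdX,Flush]  L3: P0=I P1=M  mem[L3]=60
8. P0: load  L1  bus=[BusRd]  L1: P0=S P1=O  mem[L1]=50
9. P1: load  L1  bus=[-]  L1: P0=S P1=O  mem[L1]=50
10. P1: store L3 := 77  bus=[-]  L3: P0=I P1=M  mem[L3]=60
11. P1: store L2 := 95  bus=[BusRdX]  L2: P0=I P1=M  mem[L2]=90
12. P0: load  L0  bus=[-]  L0: P0=M P1=I  mem[L0]=40
13. P1: load  L1  bus=[-]  L1: P0=S P1=O  mem[L1]=50
14. P1: load  L1  bus=[-]  L1: P0=S P1=O  mem[L1]=50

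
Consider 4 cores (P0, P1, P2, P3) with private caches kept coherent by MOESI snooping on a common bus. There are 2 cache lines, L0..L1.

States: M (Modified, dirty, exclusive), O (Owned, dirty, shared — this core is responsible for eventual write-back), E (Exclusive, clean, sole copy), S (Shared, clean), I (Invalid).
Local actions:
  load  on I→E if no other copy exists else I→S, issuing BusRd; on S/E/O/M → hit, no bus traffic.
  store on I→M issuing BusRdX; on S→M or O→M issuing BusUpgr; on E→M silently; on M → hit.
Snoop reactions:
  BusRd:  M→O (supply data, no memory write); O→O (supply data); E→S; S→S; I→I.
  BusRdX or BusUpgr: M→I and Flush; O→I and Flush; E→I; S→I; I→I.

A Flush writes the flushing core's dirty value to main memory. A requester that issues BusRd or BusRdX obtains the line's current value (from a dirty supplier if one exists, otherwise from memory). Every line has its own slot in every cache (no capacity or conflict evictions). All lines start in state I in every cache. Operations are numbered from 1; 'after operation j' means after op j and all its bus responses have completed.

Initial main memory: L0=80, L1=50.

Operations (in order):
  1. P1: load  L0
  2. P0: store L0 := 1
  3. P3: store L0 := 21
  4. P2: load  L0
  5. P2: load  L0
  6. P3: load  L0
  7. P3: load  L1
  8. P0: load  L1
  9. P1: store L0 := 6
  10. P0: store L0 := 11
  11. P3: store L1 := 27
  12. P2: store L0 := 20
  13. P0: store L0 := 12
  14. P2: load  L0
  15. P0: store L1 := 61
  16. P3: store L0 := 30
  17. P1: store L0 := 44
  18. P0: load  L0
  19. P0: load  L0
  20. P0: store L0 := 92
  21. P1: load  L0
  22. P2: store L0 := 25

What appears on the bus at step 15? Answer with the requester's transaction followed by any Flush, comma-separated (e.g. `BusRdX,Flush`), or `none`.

bus = BusRdX,Flush

[1] P1: load  L0 | P0:I, P1:E(80), P2:I, P3:I | bus: BusRd
[2] P0: store L0 := 1 | P0:M(1), P1:I, P2:I, P3:I | bus: BusRdX
[3] P3: store L0 := 21 | P0:I, P1:I, P2:I, P3:M(21) | bus: BusRdX,Flush
[4] P2: load  L0 | P0:I, P1:I, P2:S(21), P3:O(21) | bus: BusRd
[5] P2: load  L0 | P0:I, P1:I, P2:S(21), P3:O(21) | bus: none
[6] P3: load  L0 | P0:I, P1:I, P2:S(21), P3:O(21) | bus: none
[7] P3: load  L1 | P0:I, P1:I, P2:I, P3:E(50) | bus: BusRd
[8] P0: load  L1 | P0:S(50), P1:I, P2:I, P3:S(50) | bus: BusRd
[9] P1: store L0 := 6 | P0:I, P1:M(6), P2:I, P3:I | bus: BusRdX,Flush
[10] P0: store L0 := 11 | P0:M(11), P1:I, P2:I, P3:I | bus: BusRdX,Flush
[11] P3: store L1 := 27 | P0:I, P1:I, P2:I, P3:M(27) | bus: BusUpgr
[12] P2: store L0 := 20 | P0:I, P1:I, P2:M(20), P3:I | bus: BusRdX,Flush
[13] P0: store L0 := 12 | P0:M(12), P1:I, P2:I, P3:I | bus: BusRdX,Flush
[14] P2: load  L0 | P0:O(12), P1:I, P2:S(12), P3:I | bus: BusRd
[15] P0: store L1 := 61 | P0:M(61), P1:I, P2:I, P3:I | bus: BusRdX,Flush
[16] P3: store L0 := 30 | P0:I, P1:I, P2:I, P3:M(30) | bus: BusRdX,Flush
[17] P1: store L0 := 44 | P0:I, P1:M(44), P2:I, P3:I | bus: BusRdX,Flush
[18] P0: load  L0 | P0:S(44), P1:O(44), P2:I, P3:I | bus: BusRd
[19] P0: load  L0 | P0:S(44), P1:O(44), P2:I, P3:I | bus: none
[20] P0: store L0 := 92 | P0:M(92), P1:I, P2:I, P3:I | bus: BusUpgr,Flush
[21] P1: load  L0 | P0:O(92), P1:S(92), P2:I, P3:I | bus: BusRd
[22] P2: store L0 := 25 | P0:I, P1:I, P2:M(25), P3:I | bus: BusRdX,Flush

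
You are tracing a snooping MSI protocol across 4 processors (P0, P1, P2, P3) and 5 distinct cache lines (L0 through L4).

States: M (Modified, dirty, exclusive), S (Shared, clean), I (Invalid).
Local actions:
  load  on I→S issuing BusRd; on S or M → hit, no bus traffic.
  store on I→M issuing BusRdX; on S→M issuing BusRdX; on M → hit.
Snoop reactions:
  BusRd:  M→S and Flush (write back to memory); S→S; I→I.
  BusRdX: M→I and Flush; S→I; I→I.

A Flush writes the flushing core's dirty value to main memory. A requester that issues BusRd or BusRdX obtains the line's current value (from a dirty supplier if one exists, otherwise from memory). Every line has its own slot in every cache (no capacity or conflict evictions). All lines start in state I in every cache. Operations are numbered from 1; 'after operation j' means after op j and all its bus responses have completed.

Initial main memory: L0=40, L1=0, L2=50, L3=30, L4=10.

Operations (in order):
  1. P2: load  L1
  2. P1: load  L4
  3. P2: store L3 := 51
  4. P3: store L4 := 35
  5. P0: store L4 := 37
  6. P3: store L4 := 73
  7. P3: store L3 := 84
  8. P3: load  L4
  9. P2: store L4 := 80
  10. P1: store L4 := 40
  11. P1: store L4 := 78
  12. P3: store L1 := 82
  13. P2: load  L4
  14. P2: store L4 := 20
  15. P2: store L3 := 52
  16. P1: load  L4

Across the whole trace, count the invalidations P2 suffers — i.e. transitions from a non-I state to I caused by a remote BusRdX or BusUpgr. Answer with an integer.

invalidations = 3

  op1 P2: load  L1 → I/I/S/I on L1; bus BusRd; mem=0
  op2 P1: load  L4 → I/S/I/I on L4; bus BusRd; mem=10
  op3 P2: store L3 := 51 → I/I/M/I on L3; bus BusRdX; mem=30
  op4 P3: store L4 := 35 → I/I/I/M on L4; bus BusRdX; mem=10
  op5 P0: store L4 := 37 → M/I/I/I on L4; bus BusRdX Flush; mem=35
  op6 P3: store L4 := 73 → I/I/I/M on L4; bus BusRdX Flush; mem=37
  op7 P3: store L3 := 84 → I/I/I/M on L3; bus BusRdX Flush; mem=51
  op8 P3: load  L4 → I/I/I/M on L4; bus (none); mem=37
  op9 P2: store L4 := 80 → I/I/M/I on L4; bus BusRdX Flush; mem=73
  op10 P1: store L4 := 40 → I/M/I/I on L4; bus BusRdX Flush; mem=80
  op11 P1: store L4 := 78 → I/M/I/I on L4; bus (none); mem=80
  op12 P3: store L1 := 82 → I/I/I/M on L1; bus BusRdX; mem=0
  op13 P2: load  L4 → I/S/S/I on L4; bus BusRd Flush; mem=78
  op14 P2: store L4 := 20 → I/I/M/I on L4; bus BusRdX; mem=78
  op15 P2: store L3 := 52 → I/I/M/I on L3; bus BusRdX Flush; mem=84
  op16 P1: load  L4 → I/S/S/I on L4; bus BusRd Flush; mem=20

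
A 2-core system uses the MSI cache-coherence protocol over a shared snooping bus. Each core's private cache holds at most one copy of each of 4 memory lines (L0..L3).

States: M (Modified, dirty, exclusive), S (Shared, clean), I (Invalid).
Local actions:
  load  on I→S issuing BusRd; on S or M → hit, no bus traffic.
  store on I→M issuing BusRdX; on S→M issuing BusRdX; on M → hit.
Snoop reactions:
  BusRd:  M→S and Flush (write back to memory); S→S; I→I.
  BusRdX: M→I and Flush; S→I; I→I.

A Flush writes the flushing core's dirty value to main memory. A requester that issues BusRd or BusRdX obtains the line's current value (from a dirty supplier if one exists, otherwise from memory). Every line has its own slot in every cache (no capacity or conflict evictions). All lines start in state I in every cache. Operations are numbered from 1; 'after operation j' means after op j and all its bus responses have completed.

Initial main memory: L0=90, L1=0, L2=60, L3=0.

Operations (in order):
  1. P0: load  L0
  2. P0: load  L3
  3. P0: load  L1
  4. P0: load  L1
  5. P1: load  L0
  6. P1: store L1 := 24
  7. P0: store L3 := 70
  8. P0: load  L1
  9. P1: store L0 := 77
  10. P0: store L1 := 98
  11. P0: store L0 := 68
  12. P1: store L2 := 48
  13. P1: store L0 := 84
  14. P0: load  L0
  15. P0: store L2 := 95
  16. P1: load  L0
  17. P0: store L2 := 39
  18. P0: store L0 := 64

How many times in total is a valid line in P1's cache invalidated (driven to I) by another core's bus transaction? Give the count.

1. P0: load  L0  bus=[BusRd]  L0: P0=S P1=I  mem[L0]=90
2. P0: load  L3  bus=[BusRd]  L3: P0=S P1=I  mem[L3]=0
3. P0: load  L1  bus=[BusRd]  L1: P0=S P1=I  mem[L1]=0
4. P0: load  L1  bus=[-]  L1: P0=S P1=I  mem[L1]=0
5. P1: load  L0  bus=[BusRd]  L0: P0=S P1=S  mem[L0]=90
6. P1: store L1 := 24  bus=[BusRdX]  L1: P0=I P1=M  mem[L1]=0
7. P0: store L3 := 70  bus=[BusRdX]  L3: P0=M P1=I  mem[L3]=0
8. P0: load  L1  bus=[BusRd,Flush]  L1: P0=S P1=S  mem[L1]=24
9. P1: store L0 := 77  bus=[BusRdX]  L0: P0=I P1=M  mem[L0]=90
10. P0: store L1 := 98  bus=[BusRdX]  L1: P0=M P1=I  mem[L1]=24
11. P0: store L0 := 68  bus=[BusRdX,Flush]  L0: P0=M P1=I  mem[L0]=77
12. P1: store L2 := 48  bus=[BusRdX]  L2: P0=I P1=M  mem[L2]=60
13. P1: store L0 := 84  bus=[BusRdX,Flush]  L0: P0=I P1=M  mem[L0]=68
14. P0: load  L0  bus=[BusRd,Flush]  L0: P0=S P1=S  mem[L0]=84
15. P0: store L2 := 95  bus=[BusRdX,Flush]  L2: P0=M P1=I  mem[L2]=48
16. P1: load  L0  bus=[-]  L0: P0=S P1=S  mem[L0]=84
17. P0: store L2 := 39  bus=[-]  L2: P0=M P1=I  mem[L2]=48
18. P0: store L0 := 64  bus=[BusRdX]  L0: P0=M P1=I  mem[L0]=84

invalidations = 4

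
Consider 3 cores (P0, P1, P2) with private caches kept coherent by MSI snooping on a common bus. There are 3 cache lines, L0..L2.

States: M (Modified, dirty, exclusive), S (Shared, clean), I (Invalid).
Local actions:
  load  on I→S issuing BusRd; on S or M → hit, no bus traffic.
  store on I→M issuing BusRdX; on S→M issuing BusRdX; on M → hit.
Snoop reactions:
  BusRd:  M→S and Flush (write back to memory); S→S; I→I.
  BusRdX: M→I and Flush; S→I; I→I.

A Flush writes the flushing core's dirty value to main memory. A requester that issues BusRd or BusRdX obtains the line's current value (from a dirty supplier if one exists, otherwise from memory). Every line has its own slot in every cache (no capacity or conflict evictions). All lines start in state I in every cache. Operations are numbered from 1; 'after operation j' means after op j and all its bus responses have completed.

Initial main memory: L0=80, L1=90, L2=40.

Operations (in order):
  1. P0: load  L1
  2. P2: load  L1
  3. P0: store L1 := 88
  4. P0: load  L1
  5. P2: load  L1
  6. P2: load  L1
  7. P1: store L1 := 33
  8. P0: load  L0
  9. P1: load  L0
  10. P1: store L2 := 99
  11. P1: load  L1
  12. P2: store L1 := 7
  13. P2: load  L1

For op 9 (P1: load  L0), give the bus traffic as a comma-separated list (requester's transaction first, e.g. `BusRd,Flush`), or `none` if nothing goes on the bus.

1. P0: load  L1  bus=[BusRd]  L1: P0=S P1=I P2=I  mem[L1]=90
2. P2: load  L1  bus=[BusRd]  L1: P0=S P1=I P2=S  mem[L1]=90
3. P0: store L1 := 88  bus=[BusRdX]  L1: P0=M P1=I P2=I  mem[L1]=90
4. P0: load  L1  bus=[-]  L1: P0=M P1=I P2=I  mem[L1]=90
5. P2: load  L1  bus=[BusRd,Flush]  L1: P0=S P1=I P2=S  mem[L1]=88
6. P2: load  L1  bus=[-]  L1: P0=S P1=I P2=S  mem[L1]=88
7. P1: store L1 := 33  bus=[BusRdX]  L1: P0=I P1=M P2=I  mem[L1]=88
8. P0: load  L0  bus=[BusRd]  L0: P0=S P1=I P2=I  mem[L0]=80
9. P1: load  L0  bus=[BusRd]  L0: P0=S P1=S P2=I  mem[L0]=80
10. P1: store L2 := 99  bus=[BusRdX]  L2: P0=I P1=M P2=I  mem[L2]=40
11. P1: load  L1  bus=[-]  L1: P0=I P1=M P2=I  mem[L1]=88
12. P2: store L1 := 7  bus=[BusRdX,Flush]  L1: P0=I P1=I P2=M  mem[L1]=33
13. P2: load  L1  bus=[-]  L1: P0=I P1=I P2=M  mem[L1]=33

bus = BusRd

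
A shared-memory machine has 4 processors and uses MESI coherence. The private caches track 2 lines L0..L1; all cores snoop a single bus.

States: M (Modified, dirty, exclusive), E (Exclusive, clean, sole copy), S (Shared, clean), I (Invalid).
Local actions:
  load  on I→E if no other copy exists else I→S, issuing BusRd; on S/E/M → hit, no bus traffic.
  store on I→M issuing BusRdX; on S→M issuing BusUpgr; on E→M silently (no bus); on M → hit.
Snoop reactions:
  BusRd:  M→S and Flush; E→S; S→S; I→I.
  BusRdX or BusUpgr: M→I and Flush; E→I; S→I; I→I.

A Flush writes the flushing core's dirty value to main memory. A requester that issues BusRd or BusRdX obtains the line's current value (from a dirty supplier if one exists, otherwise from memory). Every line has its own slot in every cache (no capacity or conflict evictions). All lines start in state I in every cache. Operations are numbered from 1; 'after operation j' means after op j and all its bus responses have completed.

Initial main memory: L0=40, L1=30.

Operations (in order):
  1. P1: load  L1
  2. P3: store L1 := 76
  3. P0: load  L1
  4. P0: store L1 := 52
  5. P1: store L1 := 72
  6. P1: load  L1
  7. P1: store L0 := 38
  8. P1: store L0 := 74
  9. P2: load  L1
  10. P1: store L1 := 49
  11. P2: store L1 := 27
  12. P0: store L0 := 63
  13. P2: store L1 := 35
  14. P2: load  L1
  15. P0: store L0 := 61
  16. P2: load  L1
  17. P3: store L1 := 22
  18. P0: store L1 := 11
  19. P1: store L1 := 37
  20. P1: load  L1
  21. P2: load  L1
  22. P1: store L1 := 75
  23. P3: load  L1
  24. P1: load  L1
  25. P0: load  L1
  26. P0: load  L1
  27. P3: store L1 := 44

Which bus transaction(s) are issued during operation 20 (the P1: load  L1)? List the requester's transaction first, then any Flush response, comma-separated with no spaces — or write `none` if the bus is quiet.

[1] P1: load  L1 | P0:I, P1:E(30), P2:I, P3:I | bus: BusRd
[2] P3: store L1 := 76 | P0:I, P1:I, P2:I, P3:M(76) | bus: BusRdX
[3] P0: load  L1 | P0:S(76), P1:I, P2:I, P3:S(76) | bus: BusRd,Flush
[4] P0: store L1 := 52 | P0:M(52), P1:I, P2:I, P3:I | bus: BusUpgr
[5] P1: store L1 := 72 | P0:I, P1:M(72), P2:I, P3:I | bus: BusRdX,Flush
[6] P1: load  L1 | P0:I, P1:M(72), P2:I, P3:I | bus: none
[7] P1: store L0 := 38 | P0:I, P1:M(38), P2:I, P3:I | bus: BusRdX
[8] P1: store L0 := 74 | P0:I, P1:M(74), P2:I, P3:I | bus: none
[9] P2: load  L1 | P0:I, P1:S(72), P2:S(72), P3:I | bus: BusRd,Flush
[10] P1: store L1 := 49 | P0:I, P1:M(49), P2:I, P3:I | bus: BusUpgr
[11] P2: store L1 := 27 | P0:I, P1:I, P2:M(27), P3:I | bus: BusRdX,Flush
[12] P0: store L0 := 63 | P0:M(63), P1:I, P2:I, P3:I | bus: BusRdX,Flush
[13] P2: store L1 := 35 | P0:I, P1:I, P2:M(35), P3:I | bus: none
[14] P2: load  L1 | P0:I, P1:I, P2:M(35), P3:I | bus: none
[15] P0: store L0 := 61 | P0:M(61), P1:I, P2:I, P3:I | bus: none
[16] P2: load  L1 | P0:I, P1:I, P2:M(35), P3:I | bus: none
[17] P3: store L1 := 22 | P0:I, P1:I, P2:I, P3:M(22) | bus: BusRdX,Flush
[18] P0: store L1 := 11 | P0:M(11), P1:I, P2:I, P3:I | bus: BusRdX,Flush
[19] P1: store L1 := 37 | P0:I, P1:M(37), P2:I, P3:I | bus: BusRdX,Flush
[20] P1: load  L1 | P0:I, P1:M(37), P2:I, P3:I | bus: none
[21] P2: load  L1 | P0:I, P1:S(37), P2:S(37), P3:I | bus: BusRd,Flush
[22] P1: store L1 := 75 | P0:I, P1:M(75), P2:I, P3:I | bus: BusUpgr
[23] P3: load  L1 | P0:I, P1:S(75), P2:I, P3:S(75) | bus: BusRd,Flush
[24] P1: load  L1 | P0:I, P1:S(75), P2:I, P3:S(75) | bus: none
[25] P0: load  L1 | P0:S(75), P1:S(75), P2:I, P3:S(75) | bus: BusRd
[26] P0: load  L1 | P0:S(75), P1:S(75), P2:I, P3:S(75) | bus: none
[27] P3: store L1 := 44 | P0:I, P1:I, P2:I, P3:M(44) | bus: BusUpgr

bus = none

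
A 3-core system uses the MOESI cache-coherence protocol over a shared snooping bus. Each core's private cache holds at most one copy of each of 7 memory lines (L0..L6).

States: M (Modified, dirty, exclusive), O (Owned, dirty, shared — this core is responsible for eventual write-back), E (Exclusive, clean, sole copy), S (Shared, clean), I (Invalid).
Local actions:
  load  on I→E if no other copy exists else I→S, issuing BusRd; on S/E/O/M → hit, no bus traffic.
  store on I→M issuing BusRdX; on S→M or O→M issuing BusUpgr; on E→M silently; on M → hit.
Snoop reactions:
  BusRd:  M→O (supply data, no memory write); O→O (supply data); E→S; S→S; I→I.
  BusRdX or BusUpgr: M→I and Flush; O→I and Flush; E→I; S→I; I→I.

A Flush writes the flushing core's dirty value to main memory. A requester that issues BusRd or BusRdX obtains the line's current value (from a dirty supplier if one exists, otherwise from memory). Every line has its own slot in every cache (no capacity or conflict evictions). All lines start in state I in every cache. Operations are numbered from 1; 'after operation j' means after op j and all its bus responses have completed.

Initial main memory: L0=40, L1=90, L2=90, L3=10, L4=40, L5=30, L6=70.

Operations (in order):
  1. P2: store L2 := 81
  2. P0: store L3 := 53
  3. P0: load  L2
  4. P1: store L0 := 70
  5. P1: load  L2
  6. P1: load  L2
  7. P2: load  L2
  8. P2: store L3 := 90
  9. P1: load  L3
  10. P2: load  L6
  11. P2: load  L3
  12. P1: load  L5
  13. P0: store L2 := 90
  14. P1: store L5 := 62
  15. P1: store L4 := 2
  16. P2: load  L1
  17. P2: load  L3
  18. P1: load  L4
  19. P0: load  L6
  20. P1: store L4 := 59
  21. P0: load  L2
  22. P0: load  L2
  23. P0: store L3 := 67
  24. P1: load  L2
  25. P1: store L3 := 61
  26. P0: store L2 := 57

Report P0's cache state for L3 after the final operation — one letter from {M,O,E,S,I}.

1. P2: store L2 := 81  bus=[BusRdX]  L2: P0=I P1=I P2=M  mem[L2]=90
2. P0: store L3 := 53  bus=[BusRdX]  L3: P0=M P1=I P2=I  mem[L3]=10
3. P0: load  L2  bus=[BusRd]  L2: P0=S P1=I P2=O  mem[L2]=90
4. P1: store L0 := 70  bus=[BusRdX]  L0: P0=I P1=M P2=I  mem[L0]=40
5. P1: load  L2  bus=[BusRd]  L2: P0=S P1=S P2=O  mem[L2]=90
6. P1: load  L2  bus=[-]  L2: P0=S P1=S P2=O  mem[L2]=90
7. P2: load  L2  bus=[-]  L2: P0=S P1=S P2=O  mem[L2]=90
8. P2: store L3 := 90  bus=[BusRdX,Flush]  L3: P0=I P1=I P2=M  mem[L3]=53
9. P1: load  L3  bus=[BusRd]  L3: P0=I P1=S P2=O  mem[L3]=53
10. P2: load  L6  bus=[BusRd]  L6: P0=I P1=I P2=E  mem[L6]=70
11. P2: load  L3  bus=[-]  L3: P0=I P1=S P2=O  mem[L3]=53
12. P1: load  L5  bus=[BusRd]  L5: P0=I P1=E P2=I  mem[L5]=30
13. P0: store L2 := 90  bus=[BusUpgr,Flush]  L2: P0=M P1=I P2=I  mem[L2]=81
14. P1: store L5 := 62  bus=[-]  L5: P0=I P1=M P2=I  mem[L5]=30
15. P1: store L4 := 2  bus=[BusRdX]  L4: P0=I P1=M P2=I  mem[L4]=40
16. P2: load  L1  bus=[BusRd]  L1: P0=I P1=I P2=E  mem[L1]=90
17. P2: load  L3  bus=[-]  L3: P0=I P1=S P2=O  mem[L3]=53
18. P1: load  L4  bus=[-]  L4: P0=I P1=M P2=I  mem[L4]=40
19. P0: load  L6  bus=[BusRd]  L6: P0=S P1=I P2=S  mem[L6]=70
20. P1: store L4 := 59  bus=[-]  L4: P0=I P1=M P2=I  mem[L4]=40
21. P0: load  L2  bus=[-]  L2: P0=M P1=I P2=I  mem[L2]=81
22. P0: load  L2  bus=[-]  L2: P0=M P1=I P2=I  mem[L2]=81
23. P0: store L3 := 67  bus=[BusRdX,Flush]  L3: P0=M P1=I P2=I  mem[L3]=90
24. P1: load  L2  bus=[BusRd]  L2: P0=O P1=S P2=I  mem[L2]=81
25. P1: store L3 := 61  bus=[BusRdX,Flush]  L3: P0=I P1=M P2=I  mem[L3]=67
26. P0: store L2 := 57  bus=[BusUpgr]  L2: P0=M P1=I P2=I  mem[L2]=81

state = I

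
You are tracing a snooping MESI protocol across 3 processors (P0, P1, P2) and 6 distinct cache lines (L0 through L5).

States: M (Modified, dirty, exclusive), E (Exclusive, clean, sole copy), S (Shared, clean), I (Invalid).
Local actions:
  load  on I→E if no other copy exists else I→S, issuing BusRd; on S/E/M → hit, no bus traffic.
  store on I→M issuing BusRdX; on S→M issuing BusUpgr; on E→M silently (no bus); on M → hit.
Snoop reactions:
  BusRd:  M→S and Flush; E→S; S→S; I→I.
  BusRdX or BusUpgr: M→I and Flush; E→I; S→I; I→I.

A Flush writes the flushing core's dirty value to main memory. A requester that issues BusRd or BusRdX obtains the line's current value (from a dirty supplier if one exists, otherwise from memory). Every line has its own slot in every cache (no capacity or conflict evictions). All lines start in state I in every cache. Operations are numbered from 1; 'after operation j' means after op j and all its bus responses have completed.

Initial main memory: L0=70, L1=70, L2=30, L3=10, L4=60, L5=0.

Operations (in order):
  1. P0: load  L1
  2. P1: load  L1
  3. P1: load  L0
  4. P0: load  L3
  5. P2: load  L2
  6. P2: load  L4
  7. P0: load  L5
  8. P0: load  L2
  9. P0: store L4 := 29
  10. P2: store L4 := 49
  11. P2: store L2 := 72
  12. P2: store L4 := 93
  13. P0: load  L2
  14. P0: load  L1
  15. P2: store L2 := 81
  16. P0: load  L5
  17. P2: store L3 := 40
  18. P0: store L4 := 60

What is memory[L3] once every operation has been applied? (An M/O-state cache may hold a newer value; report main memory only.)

memory[L3] = 10

step 1: P0: load  L1  ⟶  EII  (L1)  txn=BusRd  M[L1]=70
step 2: P1: load  L1  ⟶  SSI  (L1)  txn=BusRd  M[L1]=70
step 3: P1: load  L0  ⟶  IEI  (L0)  txn=BusRd  M[L0]=70
step 4: P0: load  L3  ⟶  EII  (L3)  txn=BusRd  M[L3]=10
step 5: P2: load  L2  ⟶  IIE  (L2)  txn=BusRd  M[L2]=30
step 6: P2: load  L4  ⟶  IIE  (L4)  txn=BusRd  M[L4]=60
step 7: P0: load  L5  ⟶  EII  (L5)  txn=BusRd  M[L5]=0
step 8: P0: load  L2  ⟶  SIS  (L2)  txn=BusRd  M[L2]=30
step 9: P0: store L4 := 29  ⟶  MII  (L4)  txn=BusRdX  M[L4]=60
step 10: P2: store L4 := 49  ⟶  IIM  (L4)  txn=BusRdX+Flush  M[L4]=29
step 11: P2: store L2 := 72  ⟶  IIM  (L2)  txn=BusUpgr  M[L2]=30
step 12: P2: store L4 := 93  ⟶  IIM  (L4)  txn=∅  M[L4]=29
step 13: P0: load  L2  ⟶  SIS  (L2)  txn=BusRd+Flush  M[L2]=72
step 14: P0: load  L1  ⟶  SSI  (L1)  txn=∅  M[L1]=70
step 15: P2: store L2 := 81  ⟶  IIM  (L2)  txn=BusUpgr  M[L2]=72
step 16: P0: load  L5  ⟶  EII  (L5)  txn=∅  M[L5]=0
step 17: P2: store L3 := 40  ⟶  IIM  (L3)  txn=BusRdX  M[L3]=10
step 18: P0: store L4 := 60  ⟶  MII  (L4)  txn=BusRdX+Flush  M[L4]=93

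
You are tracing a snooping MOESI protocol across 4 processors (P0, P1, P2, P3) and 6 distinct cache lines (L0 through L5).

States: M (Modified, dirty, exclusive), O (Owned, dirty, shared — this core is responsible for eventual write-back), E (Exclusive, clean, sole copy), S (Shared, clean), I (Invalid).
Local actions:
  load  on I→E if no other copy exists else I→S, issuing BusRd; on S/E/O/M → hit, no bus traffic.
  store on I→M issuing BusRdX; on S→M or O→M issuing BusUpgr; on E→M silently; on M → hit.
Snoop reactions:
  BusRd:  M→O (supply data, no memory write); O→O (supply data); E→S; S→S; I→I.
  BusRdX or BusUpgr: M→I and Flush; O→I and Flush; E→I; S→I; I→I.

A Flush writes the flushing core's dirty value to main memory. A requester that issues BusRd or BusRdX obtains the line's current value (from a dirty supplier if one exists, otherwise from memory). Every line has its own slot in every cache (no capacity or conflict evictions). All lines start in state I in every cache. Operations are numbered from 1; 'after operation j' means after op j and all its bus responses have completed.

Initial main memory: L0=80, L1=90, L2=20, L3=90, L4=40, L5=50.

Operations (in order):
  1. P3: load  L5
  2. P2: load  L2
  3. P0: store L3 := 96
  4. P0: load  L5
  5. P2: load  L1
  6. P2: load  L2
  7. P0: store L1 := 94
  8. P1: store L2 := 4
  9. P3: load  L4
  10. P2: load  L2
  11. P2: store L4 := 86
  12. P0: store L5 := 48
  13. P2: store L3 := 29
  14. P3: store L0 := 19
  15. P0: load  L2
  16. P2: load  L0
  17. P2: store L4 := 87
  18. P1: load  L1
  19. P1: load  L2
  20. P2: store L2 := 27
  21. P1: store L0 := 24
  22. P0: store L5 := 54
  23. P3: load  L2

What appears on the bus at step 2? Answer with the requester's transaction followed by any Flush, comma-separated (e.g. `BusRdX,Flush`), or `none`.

step 1: P3: load  L5  ⟶  IIIE  (L5)  txn=BusRd  M[L5]=50
step 2: P2: load  L2  ⟶  IIEI  (L2)  txn=BusRd  M[L2]=20
step 3: P0: store L3 := 96  ⟶  MIII  (L3)  txn=BusRdX  M[L3]=90
step 4: P0: load  L5  ⟶  SIIS  (L5)  txn=BusRd  M[L5]=50
step 5: P2: load  L1  ⟶  IIEI  (L1)  txn=BusRd  M[L1]=90
step 6: P2: load  L2  ⟶  IIEI  (L2)  txn=∅  M[L2]=20
step 7: P0: store L1 := 94  ⟶  MIII  (L1)  txn=BusRdX  M[L1]=90
step 8: P1: store L2 := 4  ⟶  IMII  (L2)  txn=BusRdX  M[L2]=20
step 9: P3: load  L4  ⟶  IIIE  (L4)  txn=BusRd  M[L4]=40
step 10: P2: load  L2  ⟶  IOSI  (L2)  txn=BusRd  M[L2]=20
step 11: P2: store L4 := 86  ⟶  IIMI  (L4)  txn=BusRdX  M[L4]=40
step 12: P0: store L5 := 48  ⟶  MIII  (L5)  txn=BusUpgr  M[L5]=50
step 13: P2: store L3 := 29  ⟶  IIMI  (L3)  txn=BusRdX+Flush  M[L3]=96
step 14: P3: store L0 := 19  ⟶  IIIM  (L0)  txn=BusRdX  M[L0]=80
step 15: P0: load  L2  ⟶  SOSI  (L2)  txn=BusRd  M[L2]=20
step 16: P2: load  L0  ⟶  IISO  (L0)  txn=BusRd  M[L0]=80
step 17: P2: store L4 := 87  ⟶  IIMI  (L4)  txn=∅  M[L4]=40
step 18: P1: load  L1  ⟶  OSII  (L1)  txn=BusRd  M[L1]=90
step 19: P1: load  L2  ⟶  SOSI  (L2)  txn=∅  M[L2]=20
step 20: P2: store L2 := 27  ⟶  IIMI  (L2)  txn=BusUpgr+Flush  M[L2]=4
step 21: P1: store L0 := 24  ⟶  IMII  (L0)  txn=BusRdX+Flush  M[L0]=19
step 22: P0: store L5 := 54  ⟶  MIII  (L5)  txn=∅  M[L5]=50
step 23: P3: load  L2  ⟶  IIOS  (L2)  txn=BusRd  M[L2]=4

bus = BusRd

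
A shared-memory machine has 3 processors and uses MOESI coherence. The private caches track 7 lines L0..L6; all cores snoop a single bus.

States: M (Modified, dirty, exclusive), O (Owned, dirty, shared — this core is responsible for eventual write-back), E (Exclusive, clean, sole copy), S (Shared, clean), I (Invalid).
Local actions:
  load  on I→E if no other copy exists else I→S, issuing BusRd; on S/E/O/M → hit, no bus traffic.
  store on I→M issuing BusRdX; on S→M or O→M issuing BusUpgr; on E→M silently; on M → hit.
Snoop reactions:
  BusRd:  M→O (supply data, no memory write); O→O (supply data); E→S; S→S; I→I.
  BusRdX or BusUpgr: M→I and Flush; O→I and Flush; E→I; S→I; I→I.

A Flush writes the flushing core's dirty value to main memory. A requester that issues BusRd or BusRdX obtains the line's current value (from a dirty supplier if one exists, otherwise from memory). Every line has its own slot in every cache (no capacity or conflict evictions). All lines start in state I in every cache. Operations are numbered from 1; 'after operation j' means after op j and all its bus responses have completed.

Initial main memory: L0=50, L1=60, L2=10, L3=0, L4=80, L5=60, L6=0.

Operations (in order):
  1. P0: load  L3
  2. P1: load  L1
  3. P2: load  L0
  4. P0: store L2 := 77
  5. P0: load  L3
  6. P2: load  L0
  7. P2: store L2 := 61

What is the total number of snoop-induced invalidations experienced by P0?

invalidations = 1

1. P0: load  L3  bus=[BusRd]  L3: P0=E P1=I P2=I  mem[L3]=0
2. P1: load  L1  bus=[BusRd]  L1: P0=I P1=E P2=I  mem[L1]=60
3. P2: load  L0  bus=[BusRd]  L0: P0=I P1=I P2=E  mem[L0]=50
4. P0: store L2 := 77  bus=[BusRdX]  L2: P0=M P1=I P2=I  mem[L2]=10
5. P0: load  L3  bus=[-]  L3: P0=E P1=I P2=I  mem[L3]=0
6. P2: load  L0  bus=[-]  L0: P0=I P1=I P2=E  mem[L0]=50
7. P2: store L2 := 61  bus=[BusRdX,Flush]  L2: P0=I P1=I P2=M  mem[L2]=77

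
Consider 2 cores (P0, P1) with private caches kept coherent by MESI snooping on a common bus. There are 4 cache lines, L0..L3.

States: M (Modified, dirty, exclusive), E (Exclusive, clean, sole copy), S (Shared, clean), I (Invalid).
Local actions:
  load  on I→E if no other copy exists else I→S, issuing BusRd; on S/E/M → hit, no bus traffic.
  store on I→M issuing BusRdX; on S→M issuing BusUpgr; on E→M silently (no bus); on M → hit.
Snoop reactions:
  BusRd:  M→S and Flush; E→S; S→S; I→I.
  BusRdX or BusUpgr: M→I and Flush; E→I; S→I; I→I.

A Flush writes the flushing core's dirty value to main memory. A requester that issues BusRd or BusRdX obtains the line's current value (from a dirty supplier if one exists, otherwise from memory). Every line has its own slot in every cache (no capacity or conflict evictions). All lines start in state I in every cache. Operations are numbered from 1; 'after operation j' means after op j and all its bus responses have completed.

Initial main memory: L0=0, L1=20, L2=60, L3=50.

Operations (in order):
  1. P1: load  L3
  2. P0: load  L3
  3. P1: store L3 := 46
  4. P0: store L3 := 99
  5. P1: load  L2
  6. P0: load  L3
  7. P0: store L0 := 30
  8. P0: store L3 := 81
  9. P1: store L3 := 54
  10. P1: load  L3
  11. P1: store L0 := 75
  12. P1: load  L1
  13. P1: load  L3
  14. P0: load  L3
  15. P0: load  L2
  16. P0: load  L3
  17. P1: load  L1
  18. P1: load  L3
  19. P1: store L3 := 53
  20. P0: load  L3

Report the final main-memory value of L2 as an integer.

memory[L2] = 60

  op1 P1: load  L3 → I/E on L3; bus BusRd; mem=50
  op2 P0: load  L3 → S/S on L3; bus BusRd; mem=50
  op3 P1: store L3 := 46 → I/M on L3; bus BusUpgr; mem=50
  op4 P0: store L3 := 99 → M/I on L3; bus BusRdX Flush; mem=46
  op5 P1: load  L2 → I/E on L2; bus BusRd; mem=60
  op6 P0: load  L3 → M/I on L3; bus (none); mem=46
  op7 P0: store L0 := 30 → M/I on L0; bus BusRdX; mem=0
  op8 P0: store L3 := 81 → M/I on L3; bus (none); mem=46
  op9 P1: store L3 := 54 → I/M on L3; bus BusRdX Flush; mem=81
  op10 P1: load  L3 → I/M on L3; bus (none); mem=81
  op11 P1: store L0 := 75 → I/M on L0; bus BusRdX Flush; mem=30
  op12 P1: load  L1 → I/E on L1; bus BusRd; mem=20
  op13 P1: load  L3 → I/M on L3; bus (none); mem=81
  op14 P0: load  L3 → S/S on L3; bus BusRd Flush; mem=54
  op15 P0: load  L2 → S/S on L2; bus BusRd; mem=60
  op16 P0: load  L3 → S/S on L3; bus (none); mem=54
  op17 P1: load  L1 → I/E on L1; bus (none); mem=20
  op18 P1: load  L3 → S/S on L3; bus (none); mem=54
  op19 P1: store L3 := 53 → I/M on L3; bus BusUpgr; mem=54
  op20 P0: load  L3 → S/S on L3; bus BusRd Flush; mem=53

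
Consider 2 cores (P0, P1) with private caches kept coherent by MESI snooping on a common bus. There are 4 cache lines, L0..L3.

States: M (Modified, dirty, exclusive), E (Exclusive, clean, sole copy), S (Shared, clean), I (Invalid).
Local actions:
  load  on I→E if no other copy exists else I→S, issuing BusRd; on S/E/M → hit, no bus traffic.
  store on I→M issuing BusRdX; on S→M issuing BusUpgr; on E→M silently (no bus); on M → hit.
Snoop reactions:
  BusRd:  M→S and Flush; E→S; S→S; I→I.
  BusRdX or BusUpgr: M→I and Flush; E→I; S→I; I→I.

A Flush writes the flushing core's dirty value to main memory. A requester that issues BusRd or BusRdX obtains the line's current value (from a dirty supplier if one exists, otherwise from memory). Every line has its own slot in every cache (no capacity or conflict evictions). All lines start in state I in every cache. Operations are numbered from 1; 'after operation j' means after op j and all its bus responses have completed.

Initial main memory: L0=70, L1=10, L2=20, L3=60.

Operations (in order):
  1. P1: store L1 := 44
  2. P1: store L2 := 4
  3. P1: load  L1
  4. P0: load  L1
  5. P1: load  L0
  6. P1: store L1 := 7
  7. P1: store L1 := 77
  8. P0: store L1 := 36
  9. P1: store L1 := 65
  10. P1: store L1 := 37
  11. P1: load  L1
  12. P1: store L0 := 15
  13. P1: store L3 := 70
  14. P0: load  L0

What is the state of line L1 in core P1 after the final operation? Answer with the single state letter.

step 1: P1: store L1 := 44  ⟶  IM  (L1)  txn=BusRdX  M[L1]=10
step 2: P1: store L2 := 4  ⟶  IM  (L2)  txn=BusRdX  M[L2]=20
step 3: P1: load  L1  ⟶  IM  (L1)  txn=∅  M[L1]=10
step 4: P0: load  L1  ⟶  SS  (L1)  txn=BusRd+Flush  M[L1]=44
step 5: P1: load  L0  ⟶  IE  (L0)  txn=BusRd  M[L0]=70
step 6: P1: store L1 := 7  ⟶  IM  (L1)  txn=BusUpgr  M[L1]=44
step 7: P1: store L1 := 77  ⟶  IM  (L1)  txn=∅  M[L1]=44
step 8: P0: store L1 := 36  ⟶  MI  (L1)  txn=BusRdX+Flush  M[L1]=77
step 9: P1: store L1 := 65  ⟶  IM  (L1)  txn=BusRdX+Flush  M[L1]=36
step 10: P1: store L1 := 37  ⟶  IM  (L1)  txn=∅  M[L1]=36
step 11: P1: load  L1  ⟶  IM  (L1)  txn=∅  M[L1]=36
step 12: P1: store L0 := 15  ⟶  IM  (L0)  txn=∅  M[L0]=70
step 13: P1: store L3 := 70  ⟶  IM  (L3)  txn=BusRdX  M[L3]=60
step 14: P0: load  L0  ⟶  SS  (L0)  txn=BusRd+Flush  M[L0]=15

state = M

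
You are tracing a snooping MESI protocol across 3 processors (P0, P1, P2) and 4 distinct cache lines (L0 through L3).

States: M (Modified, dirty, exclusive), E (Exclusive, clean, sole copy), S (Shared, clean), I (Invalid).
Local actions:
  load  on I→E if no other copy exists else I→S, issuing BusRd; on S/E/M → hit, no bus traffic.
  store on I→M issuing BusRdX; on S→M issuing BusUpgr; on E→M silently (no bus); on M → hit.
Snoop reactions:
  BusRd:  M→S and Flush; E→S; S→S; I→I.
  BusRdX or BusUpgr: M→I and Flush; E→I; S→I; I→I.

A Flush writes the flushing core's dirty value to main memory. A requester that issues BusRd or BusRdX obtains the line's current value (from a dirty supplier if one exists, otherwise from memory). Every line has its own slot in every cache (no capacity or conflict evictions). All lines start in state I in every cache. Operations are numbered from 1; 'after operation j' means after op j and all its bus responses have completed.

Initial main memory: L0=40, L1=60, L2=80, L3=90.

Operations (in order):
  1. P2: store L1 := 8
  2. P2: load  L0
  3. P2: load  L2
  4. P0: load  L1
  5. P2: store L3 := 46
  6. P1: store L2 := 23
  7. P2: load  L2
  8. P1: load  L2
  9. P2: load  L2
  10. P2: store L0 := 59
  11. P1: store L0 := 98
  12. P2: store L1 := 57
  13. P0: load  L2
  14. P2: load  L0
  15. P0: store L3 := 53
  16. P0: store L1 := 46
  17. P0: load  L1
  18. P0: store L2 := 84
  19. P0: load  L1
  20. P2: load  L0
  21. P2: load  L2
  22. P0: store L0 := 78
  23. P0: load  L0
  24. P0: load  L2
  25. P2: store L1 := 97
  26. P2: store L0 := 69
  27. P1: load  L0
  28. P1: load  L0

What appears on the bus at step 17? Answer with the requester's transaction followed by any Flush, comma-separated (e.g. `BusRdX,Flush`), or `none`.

bus = none

1. P2: store L1 := 8  bus=[BusRdX]  L1: P0=I P1=I P2=M  mem[L1]=60
2. P2: load  L0  bus=[BusRd]  L0: P0=I P1=I P2=E  mem[L0]=40
3. P2: load  L2  bus=[BusRd]  L2: P0=I P1=I P2=E  mem[L2]=80
4. P0: load  L1  bus=[BusRd,Flush]  L1: P0=S P1=I P2=S  mem[L1]=8
5. P2: store L3 := 46  bus=[BusRdX]  L3: P0=I P1=I P2=M  mem[L3]=90
6. P1: store L2 := 23  bus=[BusRdX]  L2: P0=I P1=M P2=I  mem[L2]=80
7. P2: load  L2  bus=[BusRd,Flush]  L2: P0=I P1=S P2=S  mem[L2]=23
8. P1: load  L2  bus=[-]  L2: P0=I P1=S P2=S  mem[L2]=23
9. P2: load  L2  bus=[-]  L2: P0=I P1=S P2=S  mem[L2]=23
10. P2: store L0 := 59  bus=[-]  L0: P0=I P1=I P2=M  mem[L0]=40
11. P1: store L0 := 98  bus=[BusRdX,Flush]  L0: P0=I P1=M P2=I  mem[L0]=59
12. P2: store L1 := 57  bus=[BusUpgr]  L1: P0=I P1=I P2=M  mem[L1]=8
13. P0: load  L2  bus=[BusRd]  L2: P0=S P1=S P2=S  mem[L2]=23
14. P2: load  L0  bus=[BusRd,Flush]  L0: P0=I P1=S P2=S  mem[L0]=98
15. P0: store L3 := 53  bus=[BusRdX,Flush]  L3: P0=M P1=I P2=I  mem[L3]=46
16. P0: store L1 := 46  bus=[BusRdX,Flush]  L1: P0=M P1=I P2=I  mem[L1]=57
17. P0: load  L1  bus=[-]  L1: P0=M P1=I P2=I  mem[L1]=57
18. P0: store L2 := 84  bus=[BusUpgr]  L2: P0=M P1=I P2=I  mem[L2]=23
19. P0: load  L1  bus=[-]  L1: P0=M P1=I P2=I  mem[L1]=57
20. P2: load  L0  bus=[-]  L0: P0=I P1=S P2=S  mem[L0]=98
21. P2: load  L2  bus=[BusRd,Flush]  L2: P0=S P1=I P2=S  mem[L2]=84
22. P0: store L0 := 78  bus=[BusRdX]  L0: P0=M P1=I P2=I  mem[L0]=98
23. P0: load  L0  bus=[-]  L0: P0=M P1=I P2=I  mem[L0]=98
24. P0: load  L2  bus=[-]  L2: P0=S P1=I P2=S  mem[L2]=84
25. P2: store L1 := 97  bus=[BusRdX,Flush]  L1: P0=I P1=I P2=M  mem[L1]=46
26. P2: store L0 := 69  bus=[BusRdX,Flush]  L0: P0=I P1=I P2=M  mem[L0]=78
27. P1: load  L0  bus=[BusRd,Flush]  L0: P0=I P1=S P2=S  mem[L0]=69
28. P1: load  L0  bus=[-]  L0: P0=I P1=S P2=S  mem[L0]=69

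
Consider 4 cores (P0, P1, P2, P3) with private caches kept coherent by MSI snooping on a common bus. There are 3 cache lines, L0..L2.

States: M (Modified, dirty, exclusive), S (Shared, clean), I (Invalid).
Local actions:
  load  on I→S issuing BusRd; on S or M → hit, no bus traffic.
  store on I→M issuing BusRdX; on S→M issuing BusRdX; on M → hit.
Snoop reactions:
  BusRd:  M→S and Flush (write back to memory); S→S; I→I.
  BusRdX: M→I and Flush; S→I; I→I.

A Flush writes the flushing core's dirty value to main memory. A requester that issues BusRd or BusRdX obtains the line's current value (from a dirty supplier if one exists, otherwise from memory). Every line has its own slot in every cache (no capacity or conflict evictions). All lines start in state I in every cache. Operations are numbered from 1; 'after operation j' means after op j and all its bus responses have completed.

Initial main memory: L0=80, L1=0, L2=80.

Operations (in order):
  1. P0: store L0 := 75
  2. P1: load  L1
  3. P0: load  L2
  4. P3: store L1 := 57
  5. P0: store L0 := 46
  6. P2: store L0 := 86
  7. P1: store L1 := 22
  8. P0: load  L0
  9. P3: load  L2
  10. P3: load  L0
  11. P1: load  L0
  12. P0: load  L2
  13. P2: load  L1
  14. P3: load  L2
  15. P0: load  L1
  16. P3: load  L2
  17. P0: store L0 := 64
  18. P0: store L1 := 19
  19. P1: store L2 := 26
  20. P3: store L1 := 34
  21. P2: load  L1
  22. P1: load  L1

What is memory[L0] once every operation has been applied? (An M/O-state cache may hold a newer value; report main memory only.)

memory[L0] = 86

step 1: P0: store L0 := 75  ⟶  MIII  (L0)  txn=BusRdX  M[L0]=80
step 2: P1: load  L1  ⟶  ISII  (L1)  txn=BusRd  M[L1]=0
step 3: P0: load  L2  ⟶  SIII  (L2)  txn=BusRd  M[L2]=80
step 4: P3: store L1 := 57  ⟶  IIIM  (L1)  txn=BusRdX  M[L1]=0
step 5: P0: store L0 := 46  ⟶  MIII  (L0)  txn=∅  M[L0]=80
step 6: P2: store L0 := 86  ⟶  IIMI  (L0)  txn=BusRdX+Flush  M[L0]=46
step 7: P1: store L1 := 22  ⟶  IMII  (L1)  txn=BusRdX+Flush  M[L1]=57
step 8: P0: load  L0  ⟶  SISI  (L0)  txn=BusRd+Flush  M[L0]=86
step 9: P3: load  L2  ⟶  SIIS  (L2)  txn=BusRd  M[L2]=80
step 10: P3: load  L0  ⟶  SISS  (L0)  txn=BusRd  M[L0]=86
step 11: P1: load  L0  ⟶  SSSS  (L0)  txn=BusRd  M[L0]=86
step 12: P0: load  L2  ⟶  SIIS  (L2)  txn=∅  M[L2]=80
step 13: P2: load  L1  ⟶  ISSI  (L1)  txn=BusRd+Flush  M[L1]=22
step 14: P3: load  L2  ⟶  SIIS  (L2)  txn=∅  M[L2]=80
step 15: P0: load  L1  ⟶  SSSI  (L1)  txn=BusRd  M[L1]=22
step 16: P3: load  L2  ⟶  SIIS  (L2)  txn=∅  M[L2]=80
step 17: P0: store L0 := 64  ⟶  MIII  (L0)  txn=BusRdX  M[L0]=86
step 18: P0: store L1 := 19  ⟶  MIII  (L1)  txn=BusRdX  M[L1]=22
step 19: P1: store L2 := 26  ⟶  IMII  (L2)  txn=BusRdX  M[L2]=80
step 20: P3: store L1 := 34  ⟶  IIIM  (L1)  txn=BusRdX+Flush  M[L1]=19
step 21: P2: load  L1  ⟶  IISS  (L1)  txn=BusRd+Flush  M[L1]=34
step 22: P1: load  L1  ⟶  ISSS  (L1)  txn=BusRd  M[L1]=34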